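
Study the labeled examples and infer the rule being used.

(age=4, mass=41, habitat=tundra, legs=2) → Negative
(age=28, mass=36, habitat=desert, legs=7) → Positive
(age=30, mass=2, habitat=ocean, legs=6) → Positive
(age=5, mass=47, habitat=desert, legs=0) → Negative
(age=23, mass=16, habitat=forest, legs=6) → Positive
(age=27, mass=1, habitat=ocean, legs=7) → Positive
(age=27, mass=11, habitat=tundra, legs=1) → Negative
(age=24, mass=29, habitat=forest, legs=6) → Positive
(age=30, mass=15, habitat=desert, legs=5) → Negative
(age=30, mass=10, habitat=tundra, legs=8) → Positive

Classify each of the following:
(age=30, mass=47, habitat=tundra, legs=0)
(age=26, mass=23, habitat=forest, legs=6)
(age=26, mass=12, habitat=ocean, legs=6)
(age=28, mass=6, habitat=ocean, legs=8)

Negative, Positive, Positive, Positive

The rule appears to be: legs ≥ 6.
(age=30, mass=47, habitat=tundra, legs=0) → legs = 0 → Negative.
(age=26, mass=23, habitat=forest, legs=6) → legs = 6 → Positive.
(age=26, mass=12, habitat=ocean, legs=6) → legs = 6 → Positive.
(age=28, mass=6, habitat=ocean, legs=8) → legs = 8 → Positive.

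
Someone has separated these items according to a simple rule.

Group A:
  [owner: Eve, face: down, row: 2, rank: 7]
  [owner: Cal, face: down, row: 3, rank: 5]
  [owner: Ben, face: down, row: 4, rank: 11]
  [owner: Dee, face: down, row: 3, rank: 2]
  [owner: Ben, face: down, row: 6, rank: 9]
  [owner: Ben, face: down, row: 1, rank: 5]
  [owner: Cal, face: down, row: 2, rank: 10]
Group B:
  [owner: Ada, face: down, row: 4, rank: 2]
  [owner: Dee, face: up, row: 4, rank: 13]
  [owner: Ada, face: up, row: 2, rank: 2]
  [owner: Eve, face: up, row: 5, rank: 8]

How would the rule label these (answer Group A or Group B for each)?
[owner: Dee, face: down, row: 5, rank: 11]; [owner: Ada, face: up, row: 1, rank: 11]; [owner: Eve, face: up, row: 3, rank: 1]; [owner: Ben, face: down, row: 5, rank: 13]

Group A, Group B, Group B, Group A

Every 'Group A' example satisfies: owner is not Ada AND face is down. None of the 'Group B' examples do.
[owner: Dee, face: down, row: 5, rank: 11]: owner is Dee, face is down, passes → Group A. [owner: Ada, face: up, row: 1, rank: 11]: owner is Ada, face is up, does not fit → Group B. [owner: Eve, face: up, row: 3, rank: 1]: owner is Eve, face is up, does not fit → Group B. [owner: Ben, face: down, row: 5, rank: 13]: owner is Ben, face is down, passes → Group A.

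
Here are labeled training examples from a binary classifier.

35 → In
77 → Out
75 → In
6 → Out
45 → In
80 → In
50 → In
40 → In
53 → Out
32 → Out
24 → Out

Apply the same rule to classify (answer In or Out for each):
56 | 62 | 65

The pattern is that an item is 'In' exactly when: multiple of 5.
Out: 56, since 56 = 5·11 + 1. Out: 62, since 62 = 5·12 + 2. In: 65, since 65 = 5·13.

Out, Out, In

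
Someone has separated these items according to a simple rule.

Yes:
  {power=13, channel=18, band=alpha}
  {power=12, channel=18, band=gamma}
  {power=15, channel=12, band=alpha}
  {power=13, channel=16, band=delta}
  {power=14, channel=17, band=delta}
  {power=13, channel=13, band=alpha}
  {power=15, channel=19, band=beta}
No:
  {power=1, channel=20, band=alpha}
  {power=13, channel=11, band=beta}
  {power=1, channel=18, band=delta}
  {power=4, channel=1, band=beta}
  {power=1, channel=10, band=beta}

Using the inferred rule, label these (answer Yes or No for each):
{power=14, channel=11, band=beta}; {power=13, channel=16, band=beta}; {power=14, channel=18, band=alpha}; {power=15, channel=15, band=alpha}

No, Yes, Yes, Yes

All 'Yes' examples share one property — power ≥ 4 AND channel ≥ 12 — and every 'No' example lacks it.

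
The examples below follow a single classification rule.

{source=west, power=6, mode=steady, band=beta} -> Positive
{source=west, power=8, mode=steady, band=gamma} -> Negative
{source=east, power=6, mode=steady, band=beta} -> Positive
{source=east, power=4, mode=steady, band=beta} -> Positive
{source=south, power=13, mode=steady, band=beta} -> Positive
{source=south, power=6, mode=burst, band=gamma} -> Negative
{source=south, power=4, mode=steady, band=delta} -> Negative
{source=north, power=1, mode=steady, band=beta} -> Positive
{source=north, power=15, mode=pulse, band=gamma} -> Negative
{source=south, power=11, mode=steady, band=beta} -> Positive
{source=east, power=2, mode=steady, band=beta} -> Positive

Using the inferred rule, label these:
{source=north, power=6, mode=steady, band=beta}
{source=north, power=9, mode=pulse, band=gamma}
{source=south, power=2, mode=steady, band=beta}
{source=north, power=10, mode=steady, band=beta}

Rule: band is beta. This holds for each 'Positive' example and fails for each 'Negative' one.
{source=north, power=6, mode=steady, band=beta} → band is beta → Positive. {source=north, power=9, mode=pulse, band=gamma} → band is gamma → Negative. {source=south, power=2, mode=steady, band=beta} → band is beta → Positive. {source=north, power=10, mode=steady, band=beta} → band is beta → Positive.

Positive, Negative, Positive, Positive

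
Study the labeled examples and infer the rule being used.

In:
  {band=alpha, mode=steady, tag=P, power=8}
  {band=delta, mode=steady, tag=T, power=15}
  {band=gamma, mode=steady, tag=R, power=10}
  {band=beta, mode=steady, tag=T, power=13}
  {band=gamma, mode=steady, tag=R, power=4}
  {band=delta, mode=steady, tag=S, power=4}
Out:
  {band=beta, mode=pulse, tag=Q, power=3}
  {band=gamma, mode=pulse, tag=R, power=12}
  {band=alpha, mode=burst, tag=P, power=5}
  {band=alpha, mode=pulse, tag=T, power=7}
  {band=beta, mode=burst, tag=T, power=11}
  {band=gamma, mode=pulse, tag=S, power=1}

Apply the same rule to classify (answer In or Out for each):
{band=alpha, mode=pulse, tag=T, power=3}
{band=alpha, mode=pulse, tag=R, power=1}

'In' ⟺ mode is steady.
{band=alpha, mode=pulse, tag=T, power=3}: mode is pulse — does not pass, so Out.
{band=alpha, mode=pulse, tag=R, power=1}: mode is pulse — does not pass, so Out.

Out, Out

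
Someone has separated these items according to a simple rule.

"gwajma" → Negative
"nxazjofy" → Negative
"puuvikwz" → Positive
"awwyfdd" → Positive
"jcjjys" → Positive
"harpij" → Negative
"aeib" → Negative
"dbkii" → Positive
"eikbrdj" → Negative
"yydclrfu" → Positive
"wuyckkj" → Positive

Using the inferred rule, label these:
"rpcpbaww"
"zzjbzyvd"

Positive, Positive

Looking at the examples, the only property every 'Positive' case has and every 'Negative' case lacks is: has a double letter.
Positive: "rpcpbaww", since 'ww' doubled.
Positive: "zzjbzyvd", since 'zz' doubled.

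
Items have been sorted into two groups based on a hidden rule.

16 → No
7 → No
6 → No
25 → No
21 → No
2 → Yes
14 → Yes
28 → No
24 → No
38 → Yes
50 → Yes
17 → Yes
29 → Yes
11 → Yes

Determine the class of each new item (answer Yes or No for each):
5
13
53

Yes, No, Yes

The pattern is that an item is 'Yes' exactly when: ≡ 2 (mod 3).
5 → 5 mod 3 = 2 → Yes. 13 → 13 mod 3 = 1 → No. 53 → 53 mod 3 = 2 → Yes.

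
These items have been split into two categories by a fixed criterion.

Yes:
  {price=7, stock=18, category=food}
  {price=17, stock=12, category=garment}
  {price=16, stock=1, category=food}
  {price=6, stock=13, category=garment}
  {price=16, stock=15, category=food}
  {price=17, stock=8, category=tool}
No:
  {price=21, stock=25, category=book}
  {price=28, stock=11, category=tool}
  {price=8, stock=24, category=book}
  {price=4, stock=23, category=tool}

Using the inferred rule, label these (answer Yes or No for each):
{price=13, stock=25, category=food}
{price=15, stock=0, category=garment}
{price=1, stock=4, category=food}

The distinguishing property — stock ≤ 18 AND price ≤ 17 — holds for all the 'Yes' cases and none of the 'No' cases.
{price=13, stock=25, category=food}: No (stock = 25, price = 13).
{price=15, stock=0, category=garment}: Yes (stock = 0, price = 15).
{price=1, stock=4, category=food}: Yes (stock = 4, price = 1).

No, Yes, Yes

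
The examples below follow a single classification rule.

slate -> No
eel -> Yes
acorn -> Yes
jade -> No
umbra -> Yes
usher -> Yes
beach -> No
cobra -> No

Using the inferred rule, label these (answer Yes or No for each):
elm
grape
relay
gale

Yes, No, No, No

Rule: starts with a vowel. This holds for each 'Yes' example and fails for each 'No' one.
elm: Yes (starts with 'e').
grape: No (starts with 'g').
relay: No (starts with 'r').
gale: No (starts with 'g').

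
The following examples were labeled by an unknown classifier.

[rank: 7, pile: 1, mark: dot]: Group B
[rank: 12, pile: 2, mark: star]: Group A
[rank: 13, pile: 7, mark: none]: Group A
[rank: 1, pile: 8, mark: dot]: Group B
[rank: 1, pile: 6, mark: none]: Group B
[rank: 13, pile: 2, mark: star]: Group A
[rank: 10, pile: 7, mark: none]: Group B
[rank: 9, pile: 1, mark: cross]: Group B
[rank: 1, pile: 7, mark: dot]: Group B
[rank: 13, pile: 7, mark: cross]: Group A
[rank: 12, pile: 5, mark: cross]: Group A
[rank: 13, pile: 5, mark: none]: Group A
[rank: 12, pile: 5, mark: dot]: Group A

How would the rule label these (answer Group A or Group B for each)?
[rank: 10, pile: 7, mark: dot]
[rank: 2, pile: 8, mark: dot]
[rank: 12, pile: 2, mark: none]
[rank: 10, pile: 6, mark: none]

The common property of the 'Group A' items is: rank ≥ 12. No 'Group B' item has it.
Group B: [rank: 10, pile: 7, mark: dot], since rank = 10.
Group B: [rank: 2, pile: 8, mark: dot], since rank = 2.
Group A: [rank: 12, pile: 2, mark: none], since rank = 12.
Group B: [rank: 10, pile: 6, mark: none], since rank = 10.

Group B, Group B, Group A, Group B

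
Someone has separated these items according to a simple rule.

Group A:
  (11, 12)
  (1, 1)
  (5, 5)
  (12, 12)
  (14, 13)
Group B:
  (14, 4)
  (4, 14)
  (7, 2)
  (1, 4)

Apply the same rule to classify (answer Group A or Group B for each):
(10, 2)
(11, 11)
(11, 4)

The common property of the 'Group A' items is: |first − second| ≤ 1. No 'Group B' item has it.
(10, 2) → |10−2| = 8 → Group B.
(11, 11) → |11−11| = 0 → Group A.
(11, 4) → |11−4| = 7 → Group B.

Group B, Group A, Group B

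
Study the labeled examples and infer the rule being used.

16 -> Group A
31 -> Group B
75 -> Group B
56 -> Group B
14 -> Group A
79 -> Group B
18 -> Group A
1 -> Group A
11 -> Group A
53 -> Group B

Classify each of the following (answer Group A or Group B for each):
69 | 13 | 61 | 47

One predicate separates the groups cleanly: at most 18.

Group B, Group A, Group B, Group B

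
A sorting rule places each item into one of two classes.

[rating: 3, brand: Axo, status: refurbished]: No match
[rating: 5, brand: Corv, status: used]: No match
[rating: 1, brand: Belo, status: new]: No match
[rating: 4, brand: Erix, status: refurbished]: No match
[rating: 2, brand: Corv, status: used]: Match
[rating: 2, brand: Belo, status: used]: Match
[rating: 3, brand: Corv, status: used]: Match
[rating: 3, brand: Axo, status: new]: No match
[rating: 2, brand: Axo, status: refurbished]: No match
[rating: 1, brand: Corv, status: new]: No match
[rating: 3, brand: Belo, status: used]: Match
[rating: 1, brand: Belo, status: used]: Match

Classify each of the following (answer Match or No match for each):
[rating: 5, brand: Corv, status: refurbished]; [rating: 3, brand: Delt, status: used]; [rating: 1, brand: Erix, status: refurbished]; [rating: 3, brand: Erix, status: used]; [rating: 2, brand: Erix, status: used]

The classifier is using: status is used AND rating ≤ 3.

No match, Match, No match, Match, Match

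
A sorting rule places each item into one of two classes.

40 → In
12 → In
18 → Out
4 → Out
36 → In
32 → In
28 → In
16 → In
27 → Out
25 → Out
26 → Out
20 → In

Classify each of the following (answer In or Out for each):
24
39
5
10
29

The pattern is that an item is 'In' exactly when: multiple of 4 AND at least 12.
In: 24, since 24 = 4·6, 24 ≥ 12.
Out: 39, since 39 = 4·9 + 3, 39 ≥ 12.
Out: 5, since 5 = 4·1 + 1, 5 < 12.
Out: 10, since 10 = 4·2 + 2, 10 < 12.
Out: 29, since 29 = 4·7 + 1, 29 ≥ 12.

In, Out, Out, Out, Out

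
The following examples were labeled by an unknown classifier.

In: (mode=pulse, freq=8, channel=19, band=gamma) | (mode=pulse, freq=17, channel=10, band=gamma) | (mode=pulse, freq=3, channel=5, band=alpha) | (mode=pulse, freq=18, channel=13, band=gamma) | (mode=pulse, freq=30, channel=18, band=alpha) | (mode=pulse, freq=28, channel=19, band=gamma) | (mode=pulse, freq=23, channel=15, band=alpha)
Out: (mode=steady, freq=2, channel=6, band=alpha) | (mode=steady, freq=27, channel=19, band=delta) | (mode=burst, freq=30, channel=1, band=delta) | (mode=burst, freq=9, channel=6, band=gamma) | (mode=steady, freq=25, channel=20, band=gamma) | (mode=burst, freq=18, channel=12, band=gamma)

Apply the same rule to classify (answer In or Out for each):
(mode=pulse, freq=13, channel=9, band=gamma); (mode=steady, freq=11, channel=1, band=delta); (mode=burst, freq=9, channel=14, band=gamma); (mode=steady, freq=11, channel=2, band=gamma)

In, Out, Out, Out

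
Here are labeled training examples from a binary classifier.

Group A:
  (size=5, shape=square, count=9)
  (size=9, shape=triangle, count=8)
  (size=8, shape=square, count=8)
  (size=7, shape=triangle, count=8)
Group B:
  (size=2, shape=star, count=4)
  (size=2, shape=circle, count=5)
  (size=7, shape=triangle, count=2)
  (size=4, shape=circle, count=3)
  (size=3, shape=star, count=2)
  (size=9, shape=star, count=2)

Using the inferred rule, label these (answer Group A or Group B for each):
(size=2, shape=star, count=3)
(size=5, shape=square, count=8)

Rule: count ≥ 8. This holds for each 'Group A' example and fails for each 'Group B' one.
(size=2, shape=star, count=3): Group B (count = 3). (size=5, shape=square, count=8): Group A (count = 8).

Group B, Group A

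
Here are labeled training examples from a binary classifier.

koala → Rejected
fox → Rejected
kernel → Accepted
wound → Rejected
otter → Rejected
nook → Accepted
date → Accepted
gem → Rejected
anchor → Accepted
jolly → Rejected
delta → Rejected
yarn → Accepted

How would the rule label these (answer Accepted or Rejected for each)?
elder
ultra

Every 'Accepted' example satisfies: even length. None of the 'Rejected' examples do.
elder — length 5, hence Rejected. ultra — length 5, hence Rejected.

Rejected, Rejected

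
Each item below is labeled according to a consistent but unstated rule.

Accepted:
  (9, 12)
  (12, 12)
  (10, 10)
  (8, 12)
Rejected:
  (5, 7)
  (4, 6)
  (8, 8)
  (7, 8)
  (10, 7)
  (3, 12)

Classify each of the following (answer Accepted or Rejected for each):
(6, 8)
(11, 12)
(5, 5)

The distinguishing property — sum ≥ 20 — holds for all the 'Accepted' cases and none of the 'Rejected' cases.
(6, 8) — 6+8 = 14, hence Rejected. (11, 12) — 11+12 = 23, hence Accepted. (5, 5) — 5+5 = 10, hence Rejected.

Rejected, Accepted, Rejected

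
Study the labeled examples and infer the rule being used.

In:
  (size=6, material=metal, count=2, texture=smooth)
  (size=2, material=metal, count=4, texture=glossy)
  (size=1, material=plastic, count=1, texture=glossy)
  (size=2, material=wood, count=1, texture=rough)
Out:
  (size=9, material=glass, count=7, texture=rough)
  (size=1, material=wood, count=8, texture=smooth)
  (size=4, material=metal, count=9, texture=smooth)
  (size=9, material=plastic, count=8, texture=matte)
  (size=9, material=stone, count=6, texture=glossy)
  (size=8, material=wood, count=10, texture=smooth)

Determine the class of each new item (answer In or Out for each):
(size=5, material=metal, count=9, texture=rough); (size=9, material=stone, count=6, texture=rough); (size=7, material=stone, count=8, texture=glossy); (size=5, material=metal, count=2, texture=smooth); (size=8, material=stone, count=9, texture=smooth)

The common property of the 'In' items is: count ≤ 4. No 'Out' item has it.
(size=5, material=metal, count=9, texture=rough) — count = 9, hence Out. (size=9, material=stone, count=6, texture=rough) — count = 6, hence Out. (size=7, material=stone, count=8, texture=glossy) — count = 8, hence Out. (size=5, material=metal, count=2, texture=smooth) — count = 2, hence In. (size=8, material=stone, count=9, texture=smooth) — count = 9, hence Out.

Out, Out, Out, In, Out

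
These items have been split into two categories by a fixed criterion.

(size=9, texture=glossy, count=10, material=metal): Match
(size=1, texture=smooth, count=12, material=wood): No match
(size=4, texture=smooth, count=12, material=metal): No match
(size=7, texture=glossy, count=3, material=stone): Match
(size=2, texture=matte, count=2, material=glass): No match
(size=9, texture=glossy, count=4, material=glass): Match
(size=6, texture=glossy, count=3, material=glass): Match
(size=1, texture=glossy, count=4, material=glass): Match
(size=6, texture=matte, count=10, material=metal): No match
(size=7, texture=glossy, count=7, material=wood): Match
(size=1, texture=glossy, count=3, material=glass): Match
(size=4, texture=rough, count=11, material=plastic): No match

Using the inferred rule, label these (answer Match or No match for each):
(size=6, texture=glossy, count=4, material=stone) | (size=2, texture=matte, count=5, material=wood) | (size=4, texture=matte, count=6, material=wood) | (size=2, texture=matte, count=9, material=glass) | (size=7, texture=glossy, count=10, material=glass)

Match, No match, No match, No match, Match

Rule: texture is glossy. This holds for each 'Match' example and fails for each 'No match' one.
(size=6, texture=glossy, count=4, material=stone) → texture is glossy → Match.
(size=2, texture=matte, count=5, material=wood) → texture is matte → No match.
(size=4, texture=matte, count=6, material=wood) → texture is matte → No match.
(size=2, texture=matte, count=9, material=glass) → texture is matte → No match.
(size=7, texture=glossy, count=10, material=glass) → texture is glossy → Match.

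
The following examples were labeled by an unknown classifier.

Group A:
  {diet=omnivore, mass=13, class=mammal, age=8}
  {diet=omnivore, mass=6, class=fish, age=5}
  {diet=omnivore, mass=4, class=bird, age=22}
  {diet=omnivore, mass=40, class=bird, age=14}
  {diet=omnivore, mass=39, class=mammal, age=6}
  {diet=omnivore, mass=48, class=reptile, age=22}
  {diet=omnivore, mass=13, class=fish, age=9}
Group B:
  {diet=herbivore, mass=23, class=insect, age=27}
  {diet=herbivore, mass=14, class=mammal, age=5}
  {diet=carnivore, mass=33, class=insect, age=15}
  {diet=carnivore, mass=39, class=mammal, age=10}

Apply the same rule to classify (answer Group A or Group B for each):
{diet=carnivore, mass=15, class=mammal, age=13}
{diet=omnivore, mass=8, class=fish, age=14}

The pattern is that an item is 'Group A' exactly when: diet is omnivore.
{diet=carnivore, mass=15, class=mammal, age=13}: diet is carnivore, lacks this property → Group B. {diet=omnivore, mass=8, class=fish, age=14}: diet is omnivore, checks out → Group A.

Group B, Group A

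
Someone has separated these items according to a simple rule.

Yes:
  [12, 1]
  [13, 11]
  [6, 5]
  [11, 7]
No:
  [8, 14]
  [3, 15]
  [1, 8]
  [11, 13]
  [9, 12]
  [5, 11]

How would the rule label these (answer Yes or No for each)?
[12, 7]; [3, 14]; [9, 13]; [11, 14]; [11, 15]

The simplest hypothesis consistent with all the labels is: first > second.
[12, 7]: 12 > 7, passes → Yes. [3, 14]: 3 < 14, fails the rule → No. [9, 13]: 9 < 13, fails the rule → No. [11, 14]: 11 < 14, fails the rule → No. [11, 15]: 11 < 15, fails the rule → No.

Yes, No, No, No, No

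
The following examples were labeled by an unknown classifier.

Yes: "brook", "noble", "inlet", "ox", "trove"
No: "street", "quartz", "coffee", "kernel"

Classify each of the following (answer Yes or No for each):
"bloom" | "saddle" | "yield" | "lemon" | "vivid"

All 'Yes' examples share one property — length ≤ 5 — and every 'No' example lacks it.
"bloom": length 5 — qualifies, so Yes. "saddle": length 6 — lacks this property, so No. "yield": length 5 — qualifies, so Yes. "lemon": length 5 — qualifies, so Yes. "vivid": length 5 — qualifies, so Yes.

Yes, No, Yes, Yes, Yes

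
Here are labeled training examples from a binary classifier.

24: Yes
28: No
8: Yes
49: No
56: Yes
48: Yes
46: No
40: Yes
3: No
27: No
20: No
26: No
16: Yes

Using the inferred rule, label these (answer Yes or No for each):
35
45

No, No

Looking at the examples, the only property every 'Yes' case has and every 'No' case lacks is: multiple of 8.
35: No (35 = 8·4 + 3).
45: No (45 = 8·5 + 5).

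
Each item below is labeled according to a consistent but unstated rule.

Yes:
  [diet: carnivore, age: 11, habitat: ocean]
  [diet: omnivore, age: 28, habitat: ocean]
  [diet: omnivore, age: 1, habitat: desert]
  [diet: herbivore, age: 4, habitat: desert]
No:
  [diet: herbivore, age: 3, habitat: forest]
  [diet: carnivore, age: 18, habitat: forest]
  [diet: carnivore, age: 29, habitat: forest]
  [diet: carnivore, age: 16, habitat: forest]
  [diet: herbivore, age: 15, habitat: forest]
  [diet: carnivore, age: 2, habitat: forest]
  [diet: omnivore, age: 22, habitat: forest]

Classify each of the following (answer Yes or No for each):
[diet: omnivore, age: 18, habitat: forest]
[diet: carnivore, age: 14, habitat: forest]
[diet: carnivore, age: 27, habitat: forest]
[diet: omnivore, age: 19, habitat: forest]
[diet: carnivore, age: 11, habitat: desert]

The distinguishing property — habitat is not forest — holds for all the 'Yes' cases and none of the 'No' cases.
No: [diet: omnivore, age: 18, habitat: forest], since habitat is forest. No: [diet: carnivore, age: 14, habitat: forest], since habitat is forest. No: [diet: carnivore, age: 27, habitat: forest], since habitat is forest. No: [diet: omnivore, age: 19, habitat: forest], since habitat is forest. Yes: [diet: carnivore, age: 11, habitat: desert], since habitat is desert.

No, No, No, No, Yes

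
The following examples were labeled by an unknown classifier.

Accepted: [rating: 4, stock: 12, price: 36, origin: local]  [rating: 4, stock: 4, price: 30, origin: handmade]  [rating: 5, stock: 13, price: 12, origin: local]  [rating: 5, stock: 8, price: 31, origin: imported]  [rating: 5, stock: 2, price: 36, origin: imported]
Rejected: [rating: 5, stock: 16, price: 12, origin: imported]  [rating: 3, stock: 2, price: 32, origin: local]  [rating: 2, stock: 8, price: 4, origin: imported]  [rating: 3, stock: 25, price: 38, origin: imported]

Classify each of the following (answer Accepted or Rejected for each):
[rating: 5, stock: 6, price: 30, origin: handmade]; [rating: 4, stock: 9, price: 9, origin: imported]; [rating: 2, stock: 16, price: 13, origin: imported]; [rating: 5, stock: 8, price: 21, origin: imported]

Accepted, Accepted, Rejected, Accepted

All 'Accepted' examples share one property — stock ≤ 13 AND rating ≥ 4 — and every 'Rejected' example lacks it.
[rating: 5, stock: 6, price: 30, origin: handmade]: Accepted (stock = 6, rating = 5).
[rating: 4, stock: 9, price: 9, origin: imported]: Accepted (stock = 9, rating = 4).
[rating: 2, stock: 16, price: 13, origin: imported]: Rejected (stock = 16, rating = 2).
[rating: 5, stock: 8, price: 21, origin: imported]: Accepted (stock = 8, rating = 5).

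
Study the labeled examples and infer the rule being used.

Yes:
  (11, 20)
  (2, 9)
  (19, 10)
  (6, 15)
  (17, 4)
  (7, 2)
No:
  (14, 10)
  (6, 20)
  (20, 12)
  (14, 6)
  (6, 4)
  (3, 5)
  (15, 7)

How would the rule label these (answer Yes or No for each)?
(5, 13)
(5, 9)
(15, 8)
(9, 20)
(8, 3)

Checking candidate rules against both groups, what survives is: sum is odd.
(5, 13) — 5+13 = 18, hence No.
(5, 9) — 5+9 = 14, hence No.
(15, 8) — 15+8 = 23, hence Yes.
(9, 20) — 9+20 = 29, hence Yes.
(8, 3) — 8+3 = 11, hence Yes.

No, No, Yes, Yes, Yes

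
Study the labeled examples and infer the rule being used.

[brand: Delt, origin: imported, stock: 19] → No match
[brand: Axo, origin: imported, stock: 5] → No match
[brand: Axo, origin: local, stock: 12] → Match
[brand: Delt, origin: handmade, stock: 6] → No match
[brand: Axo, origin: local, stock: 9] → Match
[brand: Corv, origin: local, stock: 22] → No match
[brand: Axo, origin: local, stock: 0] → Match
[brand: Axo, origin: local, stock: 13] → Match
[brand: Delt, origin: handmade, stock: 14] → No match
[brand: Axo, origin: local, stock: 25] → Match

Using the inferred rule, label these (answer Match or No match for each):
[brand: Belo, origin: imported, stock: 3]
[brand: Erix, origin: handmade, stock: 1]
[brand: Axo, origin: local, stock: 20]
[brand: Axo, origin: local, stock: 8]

A rule that fits every label: brand is Axo AND origin is local — true of each 'Match' example, false of each 'No match' one.

No match, No match, Match, Match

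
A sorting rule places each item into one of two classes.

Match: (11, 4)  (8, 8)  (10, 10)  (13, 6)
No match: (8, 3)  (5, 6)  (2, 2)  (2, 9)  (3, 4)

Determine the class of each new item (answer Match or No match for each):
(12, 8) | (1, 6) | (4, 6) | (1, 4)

Every 'Match' example satisfies: sum ≥ 15. None of the 'No match' examples do.
Match: (12, 8), since 12+8 = 20. No match: (1, 6), since 1+6 = 7. No match: (4, 6), since 4+6 = 10. No match: (1, 4), since 1+4 = 5.

Match, No match, No match, No match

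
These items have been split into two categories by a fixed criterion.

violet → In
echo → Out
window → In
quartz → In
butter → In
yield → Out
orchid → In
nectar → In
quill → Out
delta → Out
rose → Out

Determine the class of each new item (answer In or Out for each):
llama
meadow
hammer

Out, In, In

The rule appears to be: length 6.
llama → length 5 → Out. meadow → length 6 → In. hammer → length 6 → In.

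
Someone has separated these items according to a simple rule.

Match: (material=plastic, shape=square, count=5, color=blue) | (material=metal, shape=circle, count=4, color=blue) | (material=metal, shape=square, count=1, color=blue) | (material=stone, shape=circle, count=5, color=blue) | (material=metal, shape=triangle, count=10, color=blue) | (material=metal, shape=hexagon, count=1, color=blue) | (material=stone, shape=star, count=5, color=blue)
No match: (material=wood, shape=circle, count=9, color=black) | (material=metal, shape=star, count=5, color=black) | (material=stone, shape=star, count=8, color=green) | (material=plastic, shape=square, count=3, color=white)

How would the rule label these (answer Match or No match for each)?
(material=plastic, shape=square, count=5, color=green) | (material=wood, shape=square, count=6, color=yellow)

The simplest hypothesis consistent with all the labels is: color is blue.

No match, No match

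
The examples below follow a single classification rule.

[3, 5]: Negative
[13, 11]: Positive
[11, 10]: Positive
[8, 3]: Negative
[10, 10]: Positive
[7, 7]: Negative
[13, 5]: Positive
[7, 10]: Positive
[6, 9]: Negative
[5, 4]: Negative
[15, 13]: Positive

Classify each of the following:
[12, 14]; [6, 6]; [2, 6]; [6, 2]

Positive, Negative, Negative, Negative

The rule appears to be: sum ≥ 17.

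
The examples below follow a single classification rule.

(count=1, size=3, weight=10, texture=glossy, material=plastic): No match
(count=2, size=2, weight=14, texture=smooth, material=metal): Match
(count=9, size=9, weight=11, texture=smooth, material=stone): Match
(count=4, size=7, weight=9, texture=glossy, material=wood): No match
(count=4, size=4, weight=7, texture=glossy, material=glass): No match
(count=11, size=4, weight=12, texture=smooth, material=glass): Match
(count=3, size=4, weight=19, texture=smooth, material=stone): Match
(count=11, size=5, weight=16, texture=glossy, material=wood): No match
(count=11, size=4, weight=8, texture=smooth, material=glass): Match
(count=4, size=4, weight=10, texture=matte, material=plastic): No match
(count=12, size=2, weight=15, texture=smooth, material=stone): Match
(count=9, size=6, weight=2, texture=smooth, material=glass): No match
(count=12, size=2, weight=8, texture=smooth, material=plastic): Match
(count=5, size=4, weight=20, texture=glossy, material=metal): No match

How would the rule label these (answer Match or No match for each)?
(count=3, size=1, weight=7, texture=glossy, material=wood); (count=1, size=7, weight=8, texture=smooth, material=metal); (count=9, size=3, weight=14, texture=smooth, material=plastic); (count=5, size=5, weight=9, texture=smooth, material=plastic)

The pattern is that an item is 'Match' exactly when: texture is smooth AND weight ≥ 7.
(count=3, size=1, weight=7, texture=glossy, material=wood): No match (texture is glossy, weight = 7). (count=1, size=7, weight=8, texture=smooth, material=metal): Match (texture is smooth, weight = 8). (count=9, size=3, weight=14, texture=smooth, material=plastic): Match (texture is smooth, weight = 14). (count=5, size=5, weight=9, texture=smooth, material=plastic): Match (texture is smooth, weight = 9).

No match, Match, Match, Match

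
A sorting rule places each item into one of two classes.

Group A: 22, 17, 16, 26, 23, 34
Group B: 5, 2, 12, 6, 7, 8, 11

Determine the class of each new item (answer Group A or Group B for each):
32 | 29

Group A, Group A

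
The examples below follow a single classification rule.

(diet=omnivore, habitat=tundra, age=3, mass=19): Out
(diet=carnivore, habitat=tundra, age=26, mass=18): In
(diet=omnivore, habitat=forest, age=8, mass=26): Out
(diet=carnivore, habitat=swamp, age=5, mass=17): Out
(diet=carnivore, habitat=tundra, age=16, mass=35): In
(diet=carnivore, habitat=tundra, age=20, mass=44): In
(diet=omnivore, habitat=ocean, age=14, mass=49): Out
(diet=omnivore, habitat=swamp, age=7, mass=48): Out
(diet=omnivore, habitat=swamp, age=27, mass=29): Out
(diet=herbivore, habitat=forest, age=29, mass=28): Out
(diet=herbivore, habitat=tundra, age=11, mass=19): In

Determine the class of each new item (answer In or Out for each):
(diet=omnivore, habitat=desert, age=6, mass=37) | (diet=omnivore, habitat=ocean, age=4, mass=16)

Out, Out

All 'In' examples share one property — habitat is tundra AND age ≥ 5 — and every 'Out' example lacks it.
(diet=omnivore, habitat=desert, age=6, mass=37): habitat is desert, age = 6 — does not satisfy this, so Out. (diet=omnivore, habitat=ocean, age=4, mass=16): habitat is ocean, age = 4 — does not satisfy this, so Out.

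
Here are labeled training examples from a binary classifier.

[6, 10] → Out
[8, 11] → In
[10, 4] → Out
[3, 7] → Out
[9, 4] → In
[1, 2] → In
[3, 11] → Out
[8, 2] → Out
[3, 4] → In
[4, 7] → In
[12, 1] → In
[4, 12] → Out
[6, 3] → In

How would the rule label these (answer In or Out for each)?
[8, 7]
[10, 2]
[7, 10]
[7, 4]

In, Out, In, In

The common property of the 'In' items is: sum is odd. No 'Out' item has it.
[8, 7] → 8+7 = 15 → In. [10, 2] → 10+2 = 12 → Out. [7, 10] → 7+10 = 17 → In. [7, 4] → 7+4 = 11 → In.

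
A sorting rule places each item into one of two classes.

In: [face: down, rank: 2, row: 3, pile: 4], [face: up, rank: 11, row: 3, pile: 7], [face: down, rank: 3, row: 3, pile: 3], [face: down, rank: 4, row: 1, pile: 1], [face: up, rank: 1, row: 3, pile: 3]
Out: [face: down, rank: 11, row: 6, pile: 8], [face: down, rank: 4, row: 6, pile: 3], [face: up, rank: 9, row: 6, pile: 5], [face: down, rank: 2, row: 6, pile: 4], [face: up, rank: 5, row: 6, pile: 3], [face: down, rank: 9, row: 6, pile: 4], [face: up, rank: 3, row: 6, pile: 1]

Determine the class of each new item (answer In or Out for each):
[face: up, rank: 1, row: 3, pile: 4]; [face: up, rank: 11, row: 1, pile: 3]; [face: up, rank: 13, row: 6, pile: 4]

A rule that fits every label: row ≤ 3 — true of each 'In' example, false of each 'Out' one.
[face: up, rank: 1, row: 3, pile: 4] — row = 3, hence In.
[face: up, rank: 11, row: 1, pile: 3] — row = 1, hence In.
[face: up, rank: 13, row: 6, pile: 4] — row = 6, hence Out.

In, In, Out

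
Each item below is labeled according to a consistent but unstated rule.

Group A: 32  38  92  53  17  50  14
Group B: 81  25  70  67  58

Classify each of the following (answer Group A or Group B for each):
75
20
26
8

Looking at the examples, the only property every 'Group A' case has and every 'Group B' case lacks is: ≡ 2 (mod 3).
75: 75 mod 3 = 0 — doesn't qualify, so Group B.
20: 20 mod 3 = 2 — fits, so Group A.
26: 26 mod 3 = 2 — fits, so Group A.
8: 8 mod 3 = 2 — fits, so Group A.

Group B, Group A, Group A, Group A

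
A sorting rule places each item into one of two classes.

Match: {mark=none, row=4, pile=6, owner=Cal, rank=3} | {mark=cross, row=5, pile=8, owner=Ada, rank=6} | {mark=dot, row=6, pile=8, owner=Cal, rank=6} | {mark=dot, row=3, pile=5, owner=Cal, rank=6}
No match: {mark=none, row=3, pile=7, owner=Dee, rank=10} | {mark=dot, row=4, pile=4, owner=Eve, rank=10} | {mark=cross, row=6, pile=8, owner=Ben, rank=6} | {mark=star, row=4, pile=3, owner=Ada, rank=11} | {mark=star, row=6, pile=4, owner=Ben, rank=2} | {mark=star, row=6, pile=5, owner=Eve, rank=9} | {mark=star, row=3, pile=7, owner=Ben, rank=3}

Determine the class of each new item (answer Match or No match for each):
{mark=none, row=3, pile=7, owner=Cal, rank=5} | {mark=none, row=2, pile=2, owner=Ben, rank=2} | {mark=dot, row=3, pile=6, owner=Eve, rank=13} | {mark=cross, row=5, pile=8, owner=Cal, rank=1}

One predicate separates the groups cleanly: owner is Cal OR row = 5.
Match: {mark=none, row=3, pile=7, owner=Cal, rank=5}, since owner is Cal, row = 3.
No match: {mark=none, row=2, pile=2, owner=Ben, rank=2}, since owner is Ben, row = 2.
No match: {mark=dot, row=3, pile=6, owner=Eve, rank=13}, since owner is Eve, row = 3.
Match: {mark=cross, row=5, pile=8, owner=Cal, rank=1}, since owner is Cal, row = 5.

Match, No match, No match, Match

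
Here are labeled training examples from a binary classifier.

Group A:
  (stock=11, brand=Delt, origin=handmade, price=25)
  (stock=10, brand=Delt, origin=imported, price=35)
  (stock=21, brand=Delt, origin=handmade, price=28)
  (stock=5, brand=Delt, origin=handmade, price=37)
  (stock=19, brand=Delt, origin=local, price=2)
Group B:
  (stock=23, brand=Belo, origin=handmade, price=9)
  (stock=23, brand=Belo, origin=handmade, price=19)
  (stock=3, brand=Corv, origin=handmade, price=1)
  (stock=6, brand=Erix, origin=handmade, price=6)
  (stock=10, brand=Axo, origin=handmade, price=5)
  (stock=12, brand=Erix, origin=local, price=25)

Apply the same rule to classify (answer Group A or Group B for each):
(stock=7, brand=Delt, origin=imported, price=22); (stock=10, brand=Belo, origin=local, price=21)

'Group A' ⟺ brand is Delt.
(stock=7, brand=Delt, origin=imported, price=22) — brand is Delt, hence Group A. (stock=10, brand=Belo, origin=local, price=21) — brand is Belo, hence Group B.

Group A, Group B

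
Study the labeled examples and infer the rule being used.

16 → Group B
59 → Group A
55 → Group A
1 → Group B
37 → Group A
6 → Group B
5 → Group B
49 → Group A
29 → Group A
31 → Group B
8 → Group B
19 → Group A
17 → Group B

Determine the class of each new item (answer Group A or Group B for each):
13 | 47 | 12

Group B, Group A, Group B

All 'Group A' examples share one property — digit sum ≥ 9 — and every 'Group B' example lacks it.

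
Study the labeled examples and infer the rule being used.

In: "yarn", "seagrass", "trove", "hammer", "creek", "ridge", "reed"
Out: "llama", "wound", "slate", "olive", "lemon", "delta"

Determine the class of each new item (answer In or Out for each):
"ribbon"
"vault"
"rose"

In, Out, In

Every 'In' example satisfies: contains 'r'. None of the 'Out' examples do.
"ribbon" → has 'r' → In. "vault" → no 'r' → Out. "rose" → has 'r' → In.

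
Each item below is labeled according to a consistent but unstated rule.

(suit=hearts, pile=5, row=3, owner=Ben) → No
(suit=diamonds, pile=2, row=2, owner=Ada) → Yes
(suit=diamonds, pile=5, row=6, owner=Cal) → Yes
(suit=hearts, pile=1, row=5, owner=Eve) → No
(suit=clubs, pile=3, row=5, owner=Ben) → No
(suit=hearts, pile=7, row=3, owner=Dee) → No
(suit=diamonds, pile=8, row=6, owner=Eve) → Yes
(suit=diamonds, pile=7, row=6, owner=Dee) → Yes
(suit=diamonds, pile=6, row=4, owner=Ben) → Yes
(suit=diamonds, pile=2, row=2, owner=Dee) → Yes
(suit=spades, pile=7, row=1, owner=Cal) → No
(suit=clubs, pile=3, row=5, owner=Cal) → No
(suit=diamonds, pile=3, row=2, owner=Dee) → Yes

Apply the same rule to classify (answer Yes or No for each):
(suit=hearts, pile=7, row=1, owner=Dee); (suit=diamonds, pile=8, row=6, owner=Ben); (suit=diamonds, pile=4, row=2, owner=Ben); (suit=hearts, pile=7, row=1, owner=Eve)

No, Yes, Yes, No

The simplest hypothesis consistent with all the labels is: suit is diamonds.
(suit=hearts, pile=7, row=1, owner=Dee) → suit is hearts → No.
(suit=diamonds, pile=8, row=6, owner=Ben) → suit is diamonds → Yes.
(suit=diamonds, pile=4, row=2, owner=Ben) → suit is diamonds → Yes.
(suit=hearts, pile=7, row=1, owner=Eve) → suit is hearts → No.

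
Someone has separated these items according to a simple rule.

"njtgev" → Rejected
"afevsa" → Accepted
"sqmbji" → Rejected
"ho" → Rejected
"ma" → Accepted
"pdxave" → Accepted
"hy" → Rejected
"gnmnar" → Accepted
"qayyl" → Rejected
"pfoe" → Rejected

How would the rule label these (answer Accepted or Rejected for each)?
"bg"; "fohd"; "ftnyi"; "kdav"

All 'Accepted' examples share one property — even length AND contains 'a' — and every 'Rejected' example lacks it.
Rejected: "bg", since length 2, no 'a'. Rejected: "fohd", since length 4, no 'a'. Rejected: "ftnyi", since length 5, no 'a'. Accepted: "kdav", since length 4, has 'a'.

Rejected, Rejected, Rejected, Accepted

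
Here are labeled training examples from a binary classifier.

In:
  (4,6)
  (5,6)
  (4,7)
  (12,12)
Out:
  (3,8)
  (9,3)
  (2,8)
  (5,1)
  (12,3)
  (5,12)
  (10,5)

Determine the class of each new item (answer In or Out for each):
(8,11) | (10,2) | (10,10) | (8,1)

In, Out, In, Out

The classifier is using: |first − second| ≤ 3.
(8,11) → |8−11| = 3 → In. (10,2) → |10−2| = 8 → Out. (10,10) → |10−10| = 0 → In. (8,1) → |8−1| = 7 → Out.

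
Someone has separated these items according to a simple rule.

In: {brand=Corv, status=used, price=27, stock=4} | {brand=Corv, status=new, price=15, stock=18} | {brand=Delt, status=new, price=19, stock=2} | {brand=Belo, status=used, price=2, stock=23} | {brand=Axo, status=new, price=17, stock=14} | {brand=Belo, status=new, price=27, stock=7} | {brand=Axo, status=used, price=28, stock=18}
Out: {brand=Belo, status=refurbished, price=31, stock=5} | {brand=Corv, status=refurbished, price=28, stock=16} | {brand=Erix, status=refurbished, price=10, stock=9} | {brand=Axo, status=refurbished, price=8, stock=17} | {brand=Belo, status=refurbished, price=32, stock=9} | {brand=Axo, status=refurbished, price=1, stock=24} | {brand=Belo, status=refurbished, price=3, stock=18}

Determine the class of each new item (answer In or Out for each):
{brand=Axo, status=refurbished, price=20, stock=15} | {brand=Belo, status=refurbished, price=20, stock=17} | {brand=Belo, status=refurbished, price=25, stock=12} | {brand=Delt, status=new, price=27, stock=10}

The common property of the 'In' items is: status is not refurbished. No 'Out' item has it.
{brand=Axo, status=refurbished, price=20, stock=15} — status is refurbished, hence Out.
{brand=Belo, status=refurbished, price=20, stock=17} — status is refurbished, hence Out.
{brand=Belo, status=refurbished, price=25, stock=12} — status is refurbished, hence Out.
{brand=Delt, status=new, price=27, stock=10} — status is new, hence In.

Out, Out, Out, In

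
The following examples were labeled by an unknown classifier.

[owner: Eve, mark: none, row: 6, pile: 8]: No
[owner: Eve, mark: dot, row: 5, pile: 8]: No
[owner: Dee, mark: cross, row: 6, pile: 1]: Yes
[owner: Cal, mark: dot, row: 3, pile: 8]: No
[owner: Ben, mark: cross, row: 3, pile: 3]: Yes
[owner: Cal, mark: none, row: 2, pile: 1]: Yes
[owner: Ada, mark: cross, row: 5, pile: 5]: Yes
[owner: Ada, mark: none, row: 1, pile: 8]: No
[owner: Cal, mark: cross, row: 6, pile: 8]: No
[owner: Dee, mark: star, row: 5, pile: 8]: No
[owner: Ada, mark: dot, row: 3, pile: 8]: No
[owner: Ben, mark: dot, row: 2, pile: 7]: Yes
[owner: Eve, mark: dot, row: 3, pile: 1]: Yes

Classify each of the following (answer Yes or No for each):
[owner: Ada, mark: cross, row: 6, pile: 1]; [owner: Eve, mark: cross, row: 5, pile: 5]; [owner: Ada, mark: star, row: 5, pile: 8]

Yes, Yes, No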